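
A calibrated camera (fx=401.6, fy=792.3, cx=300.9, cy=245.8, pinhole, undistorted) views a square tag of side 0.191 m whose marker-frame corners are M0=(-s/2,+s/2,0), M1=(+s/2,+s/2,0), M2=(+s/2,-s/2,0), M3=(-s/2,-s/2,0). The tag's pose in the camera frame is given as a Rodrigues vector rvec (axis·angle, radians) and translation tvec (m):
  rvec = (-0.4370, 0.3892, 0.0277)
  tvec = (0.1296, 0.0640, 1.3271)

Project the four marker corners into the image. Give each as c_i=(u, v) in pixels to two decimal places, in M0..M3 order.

c0=(310.24, 339.16) c1=(367.48, 337.65) c2=(369.86, 229.13) c3=(315.67, 236.07)

Intrinsics K: fx=401.6, fy=792.3, cx=300.9, cy=245.8
Marker side s = 0.191 m; corners in marker frame (Z=0):
  M0 = (-0.0955, +0.0955, 0)
  M1 = (+0.0955, +0.0955, 0)
  M2 = (+0.0955, -0.0955, 0)
  M3 = (-0.0955, -0.0955, 0)
rvec = (-0.4370, 0.3892, 0.0277), |rvec| = θ = 0.58584 rad = 33.566°
Rodrigues: sinθ=0.55290, 1−cosθ=0.16675; R = I + sinθ·[k]× + (1−cosθ)·[k]×²:
    [+0.92603 -0.10878 +0.36143]
    [-0.05649 +0.90684 +0.41767]
    [-0.37320 -0.40719 +0.83362]
t = (0.1296, 0.0640, 1.3271) m
M0: Pc = R·M0+t = (+0.03078, +0.15600, +1.32385); u = 401.6·(+0.03078)/1.32385 + 300.9 = 310.2360, v = 792.3·(+0.15600)/1.32385 + 245.8 = 339.1620
M1: Pc = R·M1+t = (+0.20765, +0.14521, +1.25257); u = 401.6·(+0.20765)/1.25257 + 300.9 = 367.4760, v = 792.3·(+0.14521)/1.25257 + 245.8 = 337.6498
M2: Pc = R·M2+t = (+0.22842, -0.02800, +1.33035); u = 401.6·(+0.22842)/1.33035 + 300.9 = 369.8559, v = 792.3·(-0.02800)/1.33035 + 245.8 = 229.1252
M3: Pc = R·M3+t = (+0.05155, -0.01721, +1.40163); u = 401.6·(+0.05155)/1.40163 + 300.9 = 315.6710, v = 792.3·(-0.01721)/1.40163 + 245.8 = 236.0726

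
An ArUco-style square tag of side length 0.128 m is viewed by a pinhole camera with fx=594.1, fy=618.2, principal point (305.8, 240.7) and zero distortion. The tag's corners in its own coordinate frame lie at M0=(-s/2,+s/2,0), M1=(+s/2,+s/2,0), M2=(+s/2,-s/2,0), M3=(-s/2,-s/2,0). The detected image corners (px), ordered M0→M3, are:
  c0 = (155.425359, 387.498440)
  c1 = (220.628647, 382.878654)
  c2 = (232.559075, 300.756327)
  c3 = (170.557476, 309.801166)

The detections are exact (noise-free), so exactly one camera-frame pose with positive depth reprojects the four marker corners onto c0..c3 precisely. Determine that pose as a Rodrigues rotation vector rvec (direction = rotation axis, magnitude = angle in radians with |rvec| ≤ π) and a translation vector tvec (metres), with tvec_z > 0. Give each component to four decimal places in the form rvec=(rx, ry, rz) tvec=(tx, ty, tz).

Intrinsics K: fx=594.1, fy=618.2, cx=305.8, cy=240.7
Marker side s = 0.128 m; corners in marker frame (Z=0):
  M0 = (-0.0640, +0.0640, 0)
  M1 = (+0.0640, +0.0640, 0)
  M2 = (+0.0640, -0.0640, 0)
  M3 = (-0.0640, -0.0640, 0)
Detected image corners:
  c0 = (155.425359, 387.498440) px
  c1 = (220.628647, 382.878654) px
  c2 = (232.559075, 300.756327) px
  c3 = (170.557476, 309.801166) px
Planar DLT: solve 8×8 A·h = b for H (H[2,2]=1):
  H  [+403.99432 -202.38012 +194.04015]
  H  [-217.87058 +453.11931 +344.07348]
  H  [-0.47489 -0.49430 +1.00000]
B = K⁻¹H; ‖b₁‖=1.052703, ‖b₂‖=1.052703; λ = 2/(‖b₁‖+‖b₂‖) = 0.949935, sign → tz>0 ⇒ λ=+0.949935
r₁ = λ·B[:,0] = (+0.87817,-0.15914,-0.45111); r₂ = λ·B[:,1] = (-0.08190,+0.87909,-0.46956)
r₃ = r₁×r₂ = (+0.47129,+0.44930,+0.75896); SVD([r₁ r₂ r₃]) → R = UVᵀ:
  R  [+0.87817 -0.08190 +0.47129]
  R  [-0.15914 +0.87909 +0.44930]
  R  [-0.45111 -0.46956 +0.75896]
t = (-0.17870, +0.15885, +0.94994) m
tr R = 2.516217; θ = arccos((tr R − 1)/2) = 0.710389 rad = 40.702°
axis k = ((R−Rᵀ)₃₂, (R−Rᵀ)₁₃, (R−Rᵀ)₂₁) / (2 sinθ) = (-0.704503, +0.707226, -0.059221)
rvec = θ·k = (-0.500471, +0.502405, -0.042070)

rvec=(-0.5005, 0.5024, -0.0421) tvec=(-0.1787, 0.1588, 0.9499)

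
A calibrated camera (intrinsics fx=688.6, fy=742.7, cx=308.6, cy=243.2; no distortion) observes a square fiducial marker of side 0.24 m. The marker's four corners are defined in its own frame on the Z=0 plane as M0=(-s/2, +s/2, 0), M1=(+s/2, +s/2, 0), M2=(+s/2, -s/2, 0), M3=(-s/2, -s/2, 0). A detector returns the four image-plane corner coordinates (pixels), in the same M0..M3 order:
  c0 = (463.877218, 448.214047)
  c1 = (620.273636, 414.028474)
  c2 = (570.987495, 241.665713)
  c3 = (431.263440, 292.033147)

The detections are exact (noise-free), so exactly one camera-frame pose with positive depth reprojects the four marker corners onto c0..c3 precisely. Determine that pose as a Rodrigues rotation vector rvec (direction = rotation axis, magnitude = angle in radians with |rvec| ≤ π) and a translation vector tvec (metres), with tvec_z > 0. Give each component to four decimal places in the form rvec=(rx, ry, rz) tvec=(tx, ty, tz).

Intrinsics K: fx=688.6, fy=742.7, cx=308.6, cy=243.2
Marker side s = 0.24 m; corners in marker frame (Z=0):
  M0 = (-0.1200, +0.1200, 0)
  M1 = (+0.1200, +0.1200, 0)
  M2 = (+0.1200, -0.1200, 0)
  M3 = (-0.1200, -0.1200, 0)
Detected image corners:
  c0 = (463.877218, 448.214047) px
  c1 = (620.273636, 414.028474) px
  c2 = (570.987495, 241.665713) px
  c3 = (431.263440, 292.033147) px
Planar DLT: solve 8×8 A·h = b for H (H[2,2]=1):
  H  [+356.87419 -4.63200 +516.37929]
  H  [-350.55573 +566.58429 +346.97058]
  H  [-0.49590 -0.33204 +1.00000]
B = K⁻¹H; ‖b₁‖=0.943459, ‖b₂‖=0.943459; λ = 2/(‖b₁‖+‖b₂‖) = 1.059929, sign → tz>0 ⇒ λ=+1.059929
r₁ = λ·B[:,0] = (+0.78488,-0.32817,-0.52561); r₂ = λ·B[:,1] = (+0.15059,+0.92383,-0.35193)
r₃ = r₁×r₂ = (+0.60107,+0.19707,+0.77451); SVD([r₁ r₂ r₃]) → R = UVᵀ:
  R  [+0.78488 +0.15059 +0.60107]
  R  [-0.32817 +0.92383 +0.19707]
  R  [-0.52561 -0.35193 +0.77451]
t = (+0.31982, +0.14809, +1.05993) m
tr R = 2.483222; θ = arccos((tr R − 1)/2) = 0.735328 rad = 42.131°
axis k = ((R−Rᵀ)₃₂, (R−Rᵀ)₁₃, (R−Rᵀ)₂₁) / (2 sinθ) = (-0.409199, +0.839772, -0.356845)
rvec = θ·k = (-0.300895, +0.617508, -0.262398)

rvec=(-0.3009, 0.6175, -0.2624) tvec=(0.3198, 0.1481, 1.0599)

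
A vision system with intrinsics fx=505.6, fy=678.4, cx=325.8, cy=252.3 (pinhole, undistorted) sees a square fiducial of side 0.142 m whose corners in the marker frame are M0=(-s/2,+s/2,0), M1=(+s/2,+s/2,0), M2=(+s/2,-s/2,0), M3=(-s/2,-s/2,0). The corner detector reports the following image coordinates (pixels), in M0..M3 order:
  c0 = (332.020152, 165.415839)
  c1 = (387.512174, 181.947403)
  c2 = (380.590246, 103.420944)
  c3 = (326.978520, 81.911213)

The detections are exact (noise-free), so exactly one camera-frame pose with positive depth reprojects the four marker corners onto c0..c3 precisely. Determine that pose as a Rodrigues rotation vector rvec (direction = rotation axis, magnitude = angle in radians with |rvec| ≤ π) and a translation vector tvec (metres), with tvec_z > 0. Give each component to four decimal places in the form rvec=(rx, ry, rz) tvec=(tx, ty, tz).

Intrinsics K: fx=505.6, fy=678.4, cx=325.8, cy=252.3
Marker side s = 0.142 m; corners in marker frame (Z=0):
  M0 = (-0.0710, +0.0710, 0)
  M1 = (+0.0710, +0.0710, 0)
  M2 = (+0.0710, -0.0710, 0)
  M3 = (-0.0710, -0.0710, 0)
Detected image corners:
  c0 = (332.020152, 165.415839) px
  c1 = (387.512174, 181.947403) px
  c2 = (380.590246, 103.420944) px
  c3 = (326.978520, 81.911213) px
Planar DLT: solve 8×8 A·h = b for H (H[2,2]=1):
  H  [+563.36277 -63.90411 +357.68546]
  H  [+201.25933 +530.24055 +132.65663]
  H  [+0.50265 -0.29785 +1.00000]
B = K⁻¹H; ‖b₁‖=0.943051, ‖b₂‖=0.943051; λ = 2/(‖b₁‖+‖b₂‖) = 1.060388, sign → tz>0 ⇒ λ=+1.060388
r₁ = λ·B[:,0] = (+0.83807,+0.11635,+0.53301); r₂ = λ·B[:,1] = (+0.06949,+0.94627,-0.31584)
r₃ = r₁×r₂ = (-0.54112,+0.30173,+0.78495); SVD([r₁ r₂ r₃]) → R = UVᵀ:
  R  [+0.83807 +0.06949 -0.54112]
  R  [+0.11635 +0.94627 +0.30173]
  R  [+0.53301 -0.31584 +0.78495]
t = (+0.06687, -0.18701, +1.06039) m
tr R = 2.569288; θ = arccos((tr R − 1)/2) = 0.668675 rad = 38.312°
axis k = ((R−Rᵀ)₃₂, (R−Rᵀ)₁₃, (R−Rᵀ)₂₁) / (2 sinθ) = (-0.498085, -0.866304, +0.037793)
rvec = θ·k = (-0.333057, -0.579276, +0.025272)

rvec=(-0.3331, -0.5793, 0.0253) tvec=(0.0669, -0.1870, 1.0604)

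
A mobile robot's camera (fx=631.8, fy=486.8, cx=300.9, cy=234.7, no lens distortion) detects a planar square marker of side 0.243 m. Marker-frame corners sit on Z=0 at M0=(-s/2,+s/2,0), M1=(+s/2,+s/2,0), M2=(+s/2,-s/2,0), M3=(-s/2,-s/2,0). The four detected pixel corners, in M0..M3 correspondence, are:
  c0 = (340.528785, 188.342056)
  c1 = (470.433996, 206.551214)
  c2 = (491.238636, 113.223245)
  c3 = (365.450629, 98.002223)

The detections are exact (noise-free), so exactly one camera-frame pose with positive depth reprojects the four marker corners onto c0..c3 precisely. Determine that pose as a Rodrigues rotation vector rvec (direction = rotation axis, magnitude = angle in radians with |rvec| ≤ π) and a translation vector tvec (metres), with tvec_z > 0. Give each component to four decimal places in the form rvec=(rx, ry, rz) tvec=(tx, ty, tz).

Intrinsics K: fx=631.8, fy=486.8, cx=300.9, cy=234.7
Marker side s = 0.243 m; corners in marker frame (Z=0):
  M0 = (-0.1215, +0.1215, 0)
  M1 = (+0.1215, +0.1215, 0)
  M2 = (+0.1215, -0.1215, 0)
  M3 = (-0.1215, -0.1215, 0)
Detected image corners:
  c0 = (340.528785, 188.342056) px
  c1 = (470.433996, 206.551214) px
  c2 = (491.238636, 113.223245) px
  c3 = (365.450629, 98.002223) px
Planar DLT: solve 8×8 A·h = b for H (H[2,2]=1):
  H  [+481.63535 -157.37645 +416.29774]
  H  [+52.56246 +354.87484 +150.57629]
  H  [-0.10632 -0.15154 +1.00000]
B = K⁻¹H; ‖b₁‖=0.835202, ‖b₂‖=0.835202; λ = 2/(‖b₁‖+‖b₂‖) = 1.197316, sign → tz>0 ⇒ λ=+1.197316
r₁ = λ·B[:,0] = (+0.97337,+0.19066,-0.12730); r₂ = λ·B[:,1] = (-0.21183,+0.96032,-0.18144)
r₃ = r₁×r₂ = (+0.08765,+0.20358,+0.97513); SVD([r₁ r₂ r₃]) → R = UVᵀ:
  R  [+0.97337 -0.21183 +0.08765]
  R  [+0.19066 +0.96032 +0.20358]
  R  [-0.12730 -0.18144 +0.97513]
t = (+0.21869, -0.20691, +1.19732) m
tr R = 2.908812; θ = arccos((tr R − 1)/2) = 0.303133 rad = 17.368°
axis k = ((R−Rᵀ)₃₂, (R−Rᵀ)₁₃, (R−Rᵀ)₂₁) / (2 sinθ) = (-0.644897, +0.360042, +0.674149)
rvec = θ·k = (-0.195490, +0.109141, +0.204357)

rvec=(-0.1955, 0.1091, 0.2044) tvec=(0.2187, -0.2069, 1.1973)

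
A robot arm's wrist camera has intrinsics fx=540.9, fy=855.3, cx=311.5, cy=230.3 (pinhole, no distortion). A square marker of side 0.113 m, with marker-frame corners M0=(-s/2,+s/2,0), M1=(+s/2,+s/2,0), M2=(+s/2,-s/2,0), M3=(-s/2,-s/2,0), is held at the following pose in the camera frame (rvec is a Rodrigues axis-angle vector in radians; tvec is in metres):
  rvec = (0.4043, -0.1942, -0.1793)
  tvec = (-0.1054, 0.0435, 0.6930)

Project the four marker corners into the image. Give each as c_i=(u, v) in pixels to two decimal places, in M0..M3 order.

Intrinsics K: fx=540.9, fy=855.3, cx=311.5, cy=230.3
Marker side s = 0.113 m; corners in marker frame (Z=0):
  M0 = (-0.0565, +0.0565, 0)
  M1 = (+0.0565, +0.0565, 0)
  M2 = (+0.0565, -0.0565, 0)
  M3 = (-0.0565, -0.0565, 0)
rvec = (0.4043, -0.1942, -0.1793), |rvec| = θ = 0.48303 rad = 27.676°
Rodrigues: sinθ=0.46447, 1−cosθ=0.11441; R = I + sinθ·[k]× + (1−cosθ)·[k]×²:
    [+0.96574 +0.13391 -0.22228]
    [-0.21091 +0.90408 -0.37169]
    [+0.15119 +0.40583 +0.90135]
t = (-0.1054, 0.0435, 0.6930) m
M0: Pc = R·M0+t = (-0.15240, +0.10650, +0.70739); u = 540.9·(-0.15240)/0.70739 + 311.5 = 194.9692, v = 855.3·(+0.10650)/0.70739 + 230.3 = 359.0653
M1: Pc = R·M1+t = (-0.04327, +0.08266, +0.72447); u = 540.9·(-0.04327)/0.72447 + 311.5 = 279.1943, v = 855.3·(+0.08266)/0.72447 + 230.3 = 327.8923
M2: Pc = R·M2+t = (-0.05840, -0.01950, +0.67861); u = 540.9·(-0.05840)/0.67861 + 311.5 = 264.9502, v = 855.3·(-0.01950)/0.67861 + 230.3 = 205.7266
M3: Pc = R·M3+t = (-0.16753, +0.00434, +0.66153); u = 540.9·(-0.16753)/0.66153 + 311.5 = 174.5185, v = 855.3·(+0.00434)/0.66153 + 230.3 = 235.9056

c0=(194.97, 359.07) c1=(279.19, 327.89) c2=(264.95, 205.73) c3=(174.52, 235.91)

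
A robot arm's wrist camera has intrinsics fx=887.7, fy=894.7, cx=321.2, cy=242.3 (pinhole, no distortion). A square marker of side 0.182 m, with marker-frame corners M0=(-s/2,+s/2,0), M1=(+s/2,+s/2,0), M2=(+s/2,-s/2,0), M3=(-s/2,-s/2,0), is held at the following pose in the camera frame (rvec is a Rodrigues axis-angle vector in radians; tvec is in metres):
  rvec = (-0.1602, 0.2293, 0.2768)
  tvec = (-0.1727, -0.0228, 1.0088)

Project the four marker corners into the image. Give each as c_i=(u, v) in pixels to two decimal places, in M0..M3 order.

c0=(73.90, 278.02) c1=(217.70, 321.67) c2=(266.66, 164.91) c3=(123.90, 128.93)

Intrinsics K: fx=887.7, fy=894.7, cx=321.2, cy=242.3
Marker side s = 0.182 m; corners in marker frame (Z=0):
  M0 = (-0.0910, +0.0910, 0)
  M1 = (+0.0910, +0.0910, 0)
  M2 = (+0.0910, -0.0910, 0)
  M3 = (-0.0910, -0.0910, 0)
rvec = (-0.1602, 0.2293, 0.2768), |rvec| = θ = 0.39352 rad = 22.547°
Rodrigues: sinθ=0.38344, 1−cosθ=0.07644; R = I + sinθ·[k]× + (1−cosθ)·[k]×²:
    [+0.93623 -0.28784 +0.20154]
    [+0.25158 +0.94952 +0.18742]
    [-0.24531 -0.12477 +0.96138]
t = (-0.1727, -0.0228, 1.0088) m
M0: Pc = R·M0+t = (-0.28409, +0.04071, +1.01977); u = 887.7·(-0.28409)/1.01977 + 321.2 = 73.9017, v = 894.7·(+0.04071)/1.01977 + 242.3 = 278.0190
M1: Pc = R·M1+t = (-0.11370, +0.08650, +0.97512); u = 887.7·(-0.11370)/0.97512 + 321.2 = 217.6966, v = 894.7·(+0.08650)/0.97512 + 242.3 = 321.6657
M2: Pc = R·M2+t = (-0.06131, -0.08631, +0.99783); u = 887.7·(-0.06131)/0.99783 + 321.2 = 266.6573, v = 894.7·(-0.08631)/0.99783 + 242.3 = 164.9086
M3: Pc = R·M3+t = (-0.23170, -0.13210, +1.04248); u = 887.7·(-0.23170)/1.04248 + 321.2 = 123.8978, v = 894.7·(-0.13210)/1.04248 + 242.3 = 128.9263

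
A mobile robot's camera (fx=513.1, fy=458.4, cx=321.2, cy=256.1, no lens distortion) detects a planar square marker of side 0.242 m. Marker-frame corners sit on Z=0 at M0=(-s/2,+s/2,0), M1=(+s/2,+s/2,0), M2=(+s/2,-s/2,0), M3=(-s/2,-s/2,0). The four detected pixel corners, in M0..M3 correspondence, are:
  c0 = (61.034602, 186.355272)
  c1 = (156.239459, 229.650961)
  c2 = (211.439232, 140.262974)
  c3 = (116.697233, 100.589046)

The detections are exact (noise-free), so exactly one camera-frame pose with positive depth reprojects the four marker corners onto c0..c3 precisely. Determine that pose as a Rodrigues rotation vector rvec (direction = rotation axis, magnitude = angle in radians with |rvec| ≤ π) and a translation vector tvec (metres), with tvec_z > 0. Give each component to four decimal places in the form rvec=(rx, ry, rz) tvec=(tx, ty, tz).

Intrinsics K: fx=513.1, fy=458.4, cx=321.2, cy=256.1
Marker side s = 0.242 m; corners in marker frame (Z=0):
  M0 = (-0.1210, +0.1210, 0)
  M1 = (+0.1210, +0.1210, 0)
  M2 = (+0.1210, -0.1210, 0)
  M3 = (-0.1210, -0.1210, 0)
Detected image corners:
  c0 = (61.034602, 186.355272) px
  c1 = (156.239459, 229.650961) px
  c2 = (211.439232, 140.262974) px
  c3 = (116.697233, 100.589046) px
Planar DLT: solve 8×8 A·h = b for H (H[2,2]=1):
  H  [+375.20599 -241.87453 +135.94128]
  H  [+150.58265 +346.35246 +163.39972]
  H  [-0.12640 -0.09391 +1.00000]
B = K⁻¹H; ‖b₁‖=0.912134, ‖b₂‖=0.912134; λ = 2/(‖b₁‖+‖b₂‖) = 1.096331, sign → tz>0 ⇒ λ=+1.096331
r₁ = λ·B[:,0] = (+0.88845,+0.43756,-0.13858); r₂ = λ·B[:,1] = (-0.45236,+0.88587,-0.10296)
r₃ = r₁×r₂ = (+0.07771,+0.15416,+0.98498); SVD([r₁ r₂ r₃]) → R = UVᵀ:
  R  [+0.88845 -0.45236 +0.07771]
  R  [+0.43756 +0.88587 +0.15416]
  R  [-0.13858 -0.10296 +0.98498]
t = (-0.39584, -0.22171, +1.09633) m
tr R = 2.759305; θ = arccos((tr R − 1)/2) = 0.495665 rad = 28.400°
axis k = ((R−Rᵀ)₃₂, (R−Rᵀ)₁₃, (R−Rᵀ)₂₁) / (2 sinθ) = (-0.270303, +0.227379, +0.935540)
rvec = θ·k = (-0.133980, +0.112704, +0.463715)

rvec=(-0.1340, 0.1127, 0.4637) tvec=(-0.3958, -0.2217, 1.0963)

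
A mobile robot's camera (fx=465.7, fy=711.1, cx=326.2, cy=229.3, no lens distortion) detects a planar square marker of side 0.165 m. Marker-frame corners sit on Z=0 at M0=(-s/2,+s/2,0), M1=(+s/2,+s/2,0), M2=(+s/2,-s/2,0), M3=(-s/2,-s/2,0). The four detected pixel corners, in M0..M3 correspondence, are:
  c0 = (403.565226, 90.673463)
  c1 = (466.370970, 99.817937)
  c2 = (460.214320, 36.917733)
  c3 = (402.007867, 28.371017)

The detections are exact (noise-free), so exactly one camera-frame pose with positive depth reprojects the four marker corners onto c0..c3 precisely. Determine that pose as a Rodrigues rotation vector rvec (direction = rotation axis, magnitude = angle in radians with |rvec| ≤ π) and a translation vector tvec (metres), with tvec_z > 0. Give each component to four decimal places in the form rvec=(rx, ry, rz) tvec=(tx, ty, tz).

rvec=(-0.6212, -0.0379, 0.0872) tvec=(0.2897, -0.2959, 1.2635)

Intrinsics K: fx=465.7, fy=711.1, cx=326.2, cy=229.3
Marker side s = 0.165 m; corners in marker frame (Z=0):
  M0 = (-0.0825, +0.0825, 0)
  M1 = (+0.0825, +0.0825, 0)
  M2 = (+0.0825, -0.0825, 0)
  M3 = (-0.0825, -0.0825, 0)
Detected image corners:
  c0 = (403.565226, 90.673463) px
  c1 = (466.370970, 99.817937) px
  c2 = (460.214320, 36.917733) px
  c3 = (402.007867, 28.371017) px
Planar DLT: solve 8×8 A·h = b for H (H[2,2]=1):
  H  [+369.33051 -176.31364 +432.98442]
  H  [+54.00695 +349.91457 +62.75686]
  H  [+0.00729 -0.46115 +1.00000]
B = K⁻¹H; ‖b₁‖=0.791422, ‖b₂‖=0.791422; λ = 2/(‖b₁‖+‖b₂‖) = 1.263549, sign → tz>0 ⇒ λ=+1.263549
r₁ = λ·B[:,0] = (+0.99562,+0.09299,+0.00921); r₂ = λ·B[:,1] = (-0.07023,+0.80965,-0.58269)
r₃ = r₁×r₂ = (-0.06165,+0.57949,+0.81264); SVD([r₁ r₂ r₃]) → R = UVᵀ:
  R  [+0.99562 -0.07023 -0.06165]
  R  [+0.09299 +0.80965 +0.57949]
  R  [+0.00921 -0.58269 +0.81264]
t = (+0.28973, -0.29593, +1.26355) m
tr R = 2.617920; θ = arccos((tr R − 1)/2) = 0.628415 rad = 36.006°
axis k = ((R−Rᵀ)₃₂, (R−Rᵀ)₁₃, (R−Rᵀ)₂₁) / (2 sinθ) = (-0.988481, -0.060267, +0.138830)
rvec = θ·k = (-0.621176, -0.037873, +0.087243)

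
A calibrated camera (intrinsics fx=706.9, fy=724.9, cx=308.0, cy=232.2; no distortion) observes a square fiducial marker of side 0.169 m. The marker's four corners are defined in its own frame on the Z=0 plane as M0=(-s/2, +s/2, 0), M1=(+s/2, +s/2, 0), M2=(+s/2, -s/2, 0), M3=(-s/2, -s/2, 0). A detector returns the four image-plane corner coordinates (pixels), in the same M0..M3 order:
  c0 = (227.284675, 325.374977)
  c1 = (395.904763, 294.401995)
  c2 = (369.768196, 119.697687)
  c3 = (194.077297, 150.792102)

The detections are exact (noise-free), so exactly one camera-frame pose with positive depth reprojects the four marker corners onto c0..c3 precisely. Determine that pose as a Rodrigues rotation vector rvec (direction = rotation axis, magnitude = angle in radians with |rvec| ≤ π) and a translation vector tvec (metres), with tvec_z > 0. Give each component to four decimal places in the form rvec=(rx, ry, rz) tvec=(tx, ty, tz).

rvec=(0.1598, -0.0400, -0.1720) tvec=(-0.0103, -0.0075, 0.6837)

Intrinsics K: fx=706.9, fy=724.9, cx=308.0, cy=232.2
Marker side s = 0.169 m; corners in marker frame (Z=0):
  M0 = (-0.0845, +0.0845, 0)
  M1 = (+0.0845, +0.0845, 0)
  M2 = (+0.0845, -0.0845, 0)
  M3 = (-0.0845, -0.0845, 0)
Detected image corners:
  c0 = (227.284675, 325.374977) px
  c1 = (395.904763, 294.401995) px
  c2 = (369.768196, 119.697687) px
  c3 = (194.077297, 150.792102) px
Planar DLT: solve 8×8 A·h = b for H (H[2,2]=1):
  H  [+1029.50379 +245.68930 +297.33096]
  H  [-175.18655 +1086.03151 +224.26202]
  H  [+0.03791 +0.23650 +1.00000]
B = K⁻¹H; ‖b₁‖=1.462537, ‖b₂‖=1.462537; λ = 2/(‖b₁‖+‖b₂‖) = 0.683743, sign → tz>0 ⇒ λ=+0.683743
r₁ = λ·B[:,0] = (+0.98449,-0.17354,+0.02592); r₂ = λ·B[:,1] = (+0.16719,+0.97257,+0.16170)
r₃ = r₁×r₂ = (-0.05327,-0.15486,+0.98650); SVD([r₁ r₂ r₃]) → R = UVᵀ:
  R  [+0.98449 +0.16719 -0.05327]
  R  [-0.17354 +0.97257 -0.15486]
  R  [+0.02592 +0.16170 +0.98650]
t = (-0.01032, -0.00749, +0.68374) m
tr R = 2.943558; θ = arccos((tr R − 1)/2) = 0.238137 rad = 13.644°
axis k = ((R−Rᵀ)₃₂, (R−Rᵀ)₁₃, (R−Rᵀ)₂₁) / (2 sinθ) = (+0.670992, -0.167860, -0.722214)
rvec = θ·k = (+0.159788, -0.039974, -0.171986)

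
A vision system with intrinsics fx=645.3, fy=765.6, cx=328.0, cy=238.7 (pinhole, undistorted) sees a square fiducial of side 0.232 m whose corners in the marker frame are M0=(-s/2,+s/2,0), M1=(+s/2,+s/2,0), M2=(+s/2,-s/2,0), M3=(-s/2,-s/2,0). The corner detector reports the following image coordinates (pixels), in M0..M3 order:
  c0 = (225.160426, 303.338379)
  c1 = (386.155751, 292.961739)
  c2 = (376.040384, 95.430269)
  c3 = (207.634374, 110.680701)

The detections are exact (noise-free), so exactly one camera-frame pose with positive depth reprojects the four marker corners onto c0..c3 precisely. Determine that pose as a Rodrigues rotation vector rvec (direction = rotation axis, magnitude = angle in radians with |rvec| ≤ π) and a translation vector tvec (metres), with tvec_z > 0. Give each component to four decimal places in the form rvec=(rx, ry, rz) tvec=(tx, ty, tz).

Intrinsics K: fx=645.3, fy=765.6, cx=328.0, cy=238.7
Marker side s = 0.232 m; corners in marker frame (Z=0):
  M0 = (-0.1160, +0.1160, 0)
  M1 = (+0.1160, +0.1160, 0)
  M2 = (+0.1160, -0.1160, 0)
  M3 = (-0.1160, -0.1160, 0)
Detected image corners:
  c0 = (225.160426, 303.338379) px
  c1 = (386.155751, 292.961739) px
  c2 = (376.040384, 95.430269) px
  c3 = (207.634374, 110.680701) px
Planar DLT: solve 8×8 A·h = b for H (H[2,2]=1):
  H  [+681.33451 +120.05417 +298.00758]
  H  [-73.92598 +881.30486 +202.95716]
  H  [-0.09442 +0.20187 +1.00000]
B = K⁻¹H; ‖b₁‖=1.109897, ‖b₂‖=1.109897; λ = 2/(‖b₁‖+‖b₂‖) = 0.900984, sign → tz>0 ⇒ λ=+0.900984
r₁ = λ·B[:,0] = (+0.99454,-0.06047,-0.08507); r₂ = λ·B[:,1] = (+0.07518,+0.98044,+0.18188)
r₃ = r₁×r₂ = (+0.07241,-0.18728,+0.97963); SVD([r₁ r₂ r₃]) → R = UVᵀ:
  R  [+0.99454 +0.07518 +0.07241]
  R  [-0.06047 +0.98044 -0.18728]
  R  [-0.08507 +0.18188 +0.97963]
t = (-0.04188, -0.04206, +0.90098) m
tr R = 2.954615; θ = arccos((tr R − 1)/2) = 0.213442 rad = 12.229°
axis k = ((R−Rᵀ)₃₂, (R−Rᵀ)₁₃, (R−Rᵀ)₂₁) / (2 sinθ) = (+0.871376, +0.371725, -0.320193)
rvec = θ·k = (+0.185989, +0.079342, -0.068343)

rvec=(0.1860, 0.0793, -0.0683) tvec=(-0.0419, -0.0421, 0.9010)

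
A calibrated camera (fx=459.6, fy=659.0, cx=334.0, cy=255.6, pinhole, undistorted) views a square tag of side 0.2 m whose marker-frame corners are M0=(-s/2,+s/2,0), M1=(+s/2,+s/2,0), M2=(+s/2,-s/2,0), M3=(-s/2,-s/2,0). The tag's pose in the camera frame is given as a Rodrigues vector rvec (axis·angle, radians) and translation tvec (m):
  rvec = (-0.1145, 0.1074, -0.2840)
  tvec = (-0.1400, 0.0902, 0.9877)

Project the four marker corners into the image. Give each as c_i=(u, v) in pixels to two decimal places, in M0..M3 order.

c0=(236.77, 398.98) c1=(325.78, 362.73) c2=(300.69, 233.22) c3=(214.38, 270.85)

Intrinsics K: fx=459.6, fy=659.0, cx=334.0, cy=255.6
Marker side s = 0.2 m; corners in marker frame (Z=0):
  M0 = (-0.1000, +0.1000, 0)
  M1 = (+0.1000, +0.1000, 0)
  M2 = (+0.1000, -0.1000, 0)
  M3 = (-0.1000, -0.1000, 0)
rvec = (-0.1145, 0.1074, -0.2840), |rvec| = θ = 0.32450 rad = 18.593°
Rodrigues: sinθ=0.31884, 1−cosθ=0.05219; R = I + sinθ·[k]× + (1−cosθ)·[k]×²:
    [+0.95431 +0.27295 +0.12164]
    [-0.28514 +0.95353 +0.09738]
    [-0.08941 -0.12762 +0.98779]
t = (-0.1400, 0.0902, 0.9877) m
M0: Pc = R·M0+t = (-0.20814, +0.21407, +0.98388); u = 459.6·(-0.20814)/0.98388 + 334.0 = 236.7733, v = 659.0·(+0.21407)/0.98388 + 255.6 = 398.9812
M1: Pc = R·M1+t = (-0.01727, +0.15704, +0.96600); u = 459.6·(-0.01727)/0.96600 + 334.0 = 325.7812, v = 659.0·(+0.15704)/0.96600 + 255.6 = 362.7315
M2: Pc = R·M2+t = (-0.07186, -0.03367, +0.99152); u = 459.6·(-0.07186)/0.99152 + 334.0 = 300.6889, v = 659.0·(-0.03367)/0.99152 + 255.6 = 233.2241
M3: Pc = R·M3+t = (-0.26273, +0.02336, +1.00940); u = 459.6·(-0.26273)/1.00940 + 334.0 = 214.3762, v = 659.0·(+0.02336)/1.00940 + 255.6 = 270.8515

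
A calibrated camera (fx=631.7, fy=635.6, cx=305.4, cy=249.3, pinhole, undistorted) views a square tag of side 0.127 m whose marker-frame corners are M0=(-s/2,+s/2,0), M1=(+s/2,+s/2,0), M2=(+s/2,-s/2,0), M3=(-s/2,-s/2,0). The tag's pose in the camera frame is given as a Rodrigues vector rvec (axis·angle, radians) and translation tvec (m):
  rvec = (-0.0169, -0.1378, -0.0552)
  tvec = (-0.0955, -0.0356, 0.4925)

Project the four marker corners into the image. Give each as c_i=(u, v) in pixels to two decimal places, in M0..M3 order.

Intrinsics K: fx=631.7, fy=635.6, cx=305.4, cy=249.3
Marker side s = 0.127 m; corners in marker frame (Z=0):
  M0 = (-0.0635, +0.0635, 0)
  M1 = (+0.0635, +0.0635, 0)
  M2 = (+0.0635, -0.0635, 0)
  M3 = (-0.0635, -0.0635, 0)
rvec = (-0.0169, -0.1378, -0.0552), |rvec| = θ = 0.14940 rad = 8.560°
Rodrigues: sinθ=0.14885, 1−cosθ=0.01114; R = I + sinθ·[k]× + (1−cosθ)·[k]×²:
    [+0.98900 +0.05616 -0.13682]
    [-0.05383 +0.99834 +0.02063]
    [+0.13775 -0.01304 +0.99038]
t = (-0.0955, -0.0356, 0.4925) m
M0: Pc = R·M0+t = (-0.15474, +0.03121, +0.48292); u = 631.7·(-0.15474)/0.48292 + 305.4 = 102.9946, v = 635.6·(+0.03121)/0.48292 + 249.3 = 290.3806
M1: Pc = R·M1+t = (-0.02913, +0.02438, +0.50042); u = 631.7·(-0.02913)/0.50042 + 305.4 = 268.6250, v = 635.6·(+0.02438)/0.50042 + 249.3 = 280.2608
M2: Pc = R·M2+t = (-0.03626, -0.10241, +0.50208); u = 631.7·(-0.03626)/0.50208 + 305.4 = 259.7731, v = 635.6·(-0.10241)/0.50208 + 249.3 = 119.6511
M3: Pc = R·M3+t = (-0.16187, -0.09558, +0.48458); u = 631.7·(-0.16187)/0.48458 + 305.4 = 94.3892, v = 635.6·(-0.09558)/0.48458 + 249.3 = 123.9378

c0=(102.99, 290.38) c1=(268.63, 280.26) c2=(259.77, 119.65) c3=(94.39, 123.94)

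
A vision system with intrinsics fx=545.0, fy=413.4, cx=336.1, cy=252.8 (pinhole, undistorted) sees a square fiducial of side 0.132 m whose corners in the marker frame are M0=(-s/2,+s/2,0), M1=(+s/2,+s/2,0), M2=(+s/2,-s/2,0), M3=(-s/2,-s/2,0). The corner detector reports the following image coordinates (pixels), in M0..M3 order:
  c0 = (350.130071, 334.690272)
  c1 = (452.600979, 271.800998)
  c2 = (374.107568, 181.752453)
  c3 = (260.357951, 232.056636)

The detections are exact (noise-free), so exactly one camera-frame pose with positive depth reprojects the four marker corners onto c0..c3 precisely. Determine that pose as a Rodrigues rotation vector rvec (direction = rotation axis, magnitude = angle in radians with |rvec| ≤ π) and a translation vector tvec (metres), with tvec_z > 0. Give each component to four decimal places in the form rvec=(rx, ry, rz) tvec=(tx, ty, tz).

rvec=(-0.1379, -0.4805, -0.5748) tvec=(0.0233, 0.0005, 0.4742)

Intrinsics K: fx=545.0, fy=413.4, cx=336.1, cy=252.8
Marker side s = 0.132 m; corners in marker frame (Z=0):
  M0 = (-0.0660, +0.0660, 0)
  M1 = (+0.0660, +0.0660, 0)
  M2 = (+0.0660, -0.0660, 0)
  M3 = (-0.0660, -0.0660, 0)
Detected image corners:
  c0 = (350.130071, 334.690272) px
  c1 = (452.600979, 271.800998) px
  c2 = (374.107568, 181.752453) px
  c3 = (260.357951, 232.056636) px
Planar DLT: solve 8×8 A·h = b for H (H[2,2]=1):
  H  [+1177.47699 +639.53912 +362.89734]
  H  [-174.29971 +730.25509 +253.25565]
  H  [+0.99777 +0.01387 +1.00000]
B = K⁻¹H; ‖b₁‖=2.108959, ‖b₂‖=2.108959; λ = 2/(‖b₁‖+‖b₂‖) = 0.474167, sign → tz>0 ⇒ λ=+0.474167
r₁ = λ·B[:,0] = (+0.73268,-0.48924,+0.47311); r₂ = λ·B[:,1] = (+0.55236,+0.83358,+0.00658)
r₃ = r₁×r₂ = (-0.39759,+0.25651,+0.88098); SVD([r₁ r₂ r₃]) → R = UVᵀ:
  R  [+0.73268 +0.55236 -0.39759]
  R  [-0.48924 +0.83358 +0.25651]
  R  [+0.47311 +0.00658 +0.88098]
t = (+0.02331, +0.00052, +0.47417) m
tr R = 2.447231; θ = arccos((tr R − 1)/2) = 0.761770 rad = 43.646°
axis k = ((R−Rᵀ)₃₂, (R−Rᵀ)₁₃, (R−Rᵀ)₂₁) / (2 sinθ) = (-0.181059, -0.630759, -0.754560)
rvec = θ·k = (-0.137925, -0.480493, -0.574801)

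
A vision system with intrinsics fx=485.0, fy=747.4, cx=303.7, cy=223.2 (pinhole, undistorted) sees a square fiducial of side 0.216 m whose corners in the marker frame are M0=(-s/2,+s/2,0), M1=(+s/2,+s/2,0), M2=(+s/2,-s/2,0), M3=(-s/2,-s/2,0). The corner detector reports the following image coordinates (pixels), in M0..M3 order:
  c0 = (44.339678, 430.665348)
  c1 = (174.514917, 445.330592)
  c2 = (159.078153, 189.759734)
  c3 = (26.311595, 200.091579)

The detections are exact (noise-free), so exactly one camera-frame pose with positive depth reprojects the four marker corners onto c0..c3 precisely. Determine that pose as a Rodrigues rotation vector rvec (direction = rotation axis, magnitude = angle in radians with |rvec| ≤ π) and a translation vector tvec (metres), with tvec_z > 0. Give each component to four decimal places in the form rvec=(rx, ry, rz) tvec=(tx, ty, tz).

Intrinsics K: fx=485.0, fy=747.4, cx=303.7, cy=223.2
Marker side s = 0.216 m; corners in marker frame (Z=0):
  M0 = (-0.1080, +0.1080, 0)
  M1 = (+0.1080, +0.1080, 0)
  M2 = (+0.1080, -0.1080, 0)
  M3 = (-0.1080, -0.1080, 0)
Detected image corners:
  c0 = (44.339678, 430.665348) px
  c1 = (174.514917, 445.330592) px
  c2 = (159.078153, 189.759734) px
  c3 = (26.311595, 200.091579) px
Planar DLT: solve 8×8 A·h = b for H (H[2,2]=1):
  H  [+560.31074 +93.13728 +97.80877]
  H  [-140.11597 +1170.45873 +318.40132]
  H  [-0.47746 +0.15202 +1.00000]
B = K⁻¹H; ‖b₁‖=1.531288, ‖b₂‖=1.531288; λ = 2/(‖b₁‖+‖b₂‖) = 0.653045, sign → tz>0 ⇒ λ=+0.653045
r₁ = λ·B[:,0] = (+0.94970,-0.02931,-0.31180); r₂ = λ·B[:,1] = (+0.06324,+0.99305,+0.09927)
r₃ = r₁×r₂ = (+0.30672,-0.11400,+0.94495); SVD([r₁ r₂ r₃]) → R = UVᵀ:
  R  [+0.94970 +0.06324 +0.30672]
  R  [-0.02931 +0.99305 -0.11400]
  R  [-0.31180 +0.09927 +0.94495]
t = (-0.27723, +0.08318, +0.65305) m
tr R = 2.887690; θ = arccos((tr R − 1)/2) = 0.336715 rad = 19.292°
axis k = ((R−Rᵀ)₃₂, (R−Rᵀ)₁₃, (R−Rᵀ)₂₁) / (2 sinθ) = (+0.322763, +0.936058, -0.140072)
rvec = θ·k = (+0.108679, +0.315184, -0.047164)

rvec=(0.1087, 0.3152, -0.0472) tvec=(-0.2772, 0.0832, 0.6530)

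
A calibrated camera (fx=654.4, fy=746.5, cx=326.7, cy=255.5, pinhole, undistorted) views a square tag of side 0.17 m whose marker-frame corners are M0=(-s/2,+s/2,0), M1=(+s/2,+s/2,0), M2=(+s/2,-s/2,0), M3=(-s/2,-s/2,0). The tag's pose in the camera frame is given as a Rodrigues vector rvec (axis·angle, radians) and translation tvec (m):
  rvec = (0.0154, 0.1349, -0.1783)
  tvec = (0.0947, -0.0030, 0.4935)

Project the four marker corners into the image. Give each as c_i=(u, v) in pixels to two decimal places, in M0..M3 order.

Intrinsics K: fx=654.4, fy=746.5, cx=326.7, cy=255.5
Marker side s = 0.17 m; corners in marker frame (Z=0):
  M0 = (-0.0850, +0.0850, 0)
  M1 = (+0.0850, +0.0850, 0)
  M2 = (+0.0850, -0.0850, 0)
  M3 = (-0.0850, -0.0850, 0)
rvec = (0.0154, 0.1349, -0.1783), |rvec| = θ = 0.22411 rad = 12.841°
Rodrigues: sinθ=0.22224, 1−cosθ=0.02501; R = I + sinθ·[k]× + (1−cosθ)·[k]×²:
    [+0.97511 +0.17785 +0.13241]
    [-0.17578 +0.98405 -0.02725]
    [-0.13514 +0.00330 +0.99082]
t = (0.0947, -0.0030, 0.4935) m
M0: Pc = R·M0+t = (+0.02693, +0.09559, +0.50527); u = 654.4·(+0.02693)/0.50527 + 326.7 = 361.5818, v = 746.5·(+0.09559)/0.50527 + 255.5 = 396.7215
M1: Pc = R·M1+t = (+0.19270, +0.06570, +0.48229); u = 654.4·(+0.19270)/0.48229 + 326.7 = 588.1669, v = 746.5·(+0.06570)/0.48229 + 255.5 = 357.1967
M2: Pc = R·M2+t = (+0.16247, -0.10159, +0.48173); u = 654.4·(+0.16247)/0.48173 + 326.7 = 547.4005, v = 746.5·(-0.10159)/0.48173 + 255.5 = 98.0817
M3: Pc = R·M3+t = (-0.00330, -0.07170, +0.50471); u = 654.4·(-0.00330)/0.50471 + 326.7 = 322.4197, v = 746.5·(-0.07170)/0.50471 + 255.5 = 149.4451

c0=(361.58, 396.72) c1=(588.17, 357.20) c2=(547.40, 98.08) c3=(322.42, 149.45)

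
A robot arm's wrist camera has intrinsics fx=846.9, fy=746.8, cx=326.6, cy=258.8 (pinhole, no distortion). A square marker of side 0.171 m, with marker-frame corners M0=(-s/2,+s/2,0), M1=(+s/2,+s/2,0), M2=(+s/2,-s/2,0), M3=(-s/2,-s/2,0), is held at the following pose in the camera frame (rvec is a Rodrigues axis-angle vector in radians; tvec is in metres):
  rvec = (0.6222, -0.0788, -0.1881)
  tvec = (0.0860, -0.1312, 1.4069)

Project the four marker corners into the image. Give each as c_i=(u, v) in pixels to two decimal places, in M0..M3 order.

Intrinsics K: fx=846.9, fy=746.8, cx=326.6, cy=258.8
Marker side s = 0.171 m; corners in marker frame (Z=0):
  M0 = (-0.0855, +0.0855, 0)
  M1 = (+0.0855, +0.0855, 0)
  M2 = (+0.0855, -0.0855, 0)
  M3 = (-0.0855, -0.0855, 0)
rvec = (0.6222, -0.0788, -0.1881), |rvec| = θ = 0.65477 rad = 37.516°
Rodrigues: sinθ=0.60898, 1−cosθ=0.20681; R = I + sinθ·[k]× + (1−cosθ)·[k]×²:
    [+0.97994 +0.15129 -0.12975]
    [-0.19860 +0.79618 -0.57153]
    [+0.01683 +0.58583 +0.81026]
t = (0.0860, -0.1312, 1.4069) m
M0: Pc = R·M0+t = (+0.01515, -0.04615, +1.45555); u = 846.9·(+0.01515)/1.45555 + 326.6 = 335.4155, v = 746.8·(-0.04615)/1.45555 + 258.8 = 235.1236
M1: Pc = R·M1+t = (+0.18272, -0.08011, +1.45843); u = 846.9·(+0.18272)/1.45843 + 326.6 = 432.7045, v = 746.8·(-0.08011)/1.45843 + 258.8 = 217.7809
M2: Pc = R·M2+t = (+0.15685, -0.21625, +1.35825); u = 846.9·(+0.15685)/1.35825 + 326.6 = 424.3989, v = 746.8·(-0.21625)/1.35825 + 258.8 = 139.8983
M3: Pc = R·M3+t = (-0.01072, -0.18229, +1.35537); u = 846.9·(-0.01072)/1.35537 + 326.6 = 319.9015, v = 746.8·(-0.18229)/1.35537 + 258.8 = 158.3575

c0=(335.42, 235.12) c1=(432.70, 217.78) c2=(424.40, 139.90) c3=(319.90, 158.36)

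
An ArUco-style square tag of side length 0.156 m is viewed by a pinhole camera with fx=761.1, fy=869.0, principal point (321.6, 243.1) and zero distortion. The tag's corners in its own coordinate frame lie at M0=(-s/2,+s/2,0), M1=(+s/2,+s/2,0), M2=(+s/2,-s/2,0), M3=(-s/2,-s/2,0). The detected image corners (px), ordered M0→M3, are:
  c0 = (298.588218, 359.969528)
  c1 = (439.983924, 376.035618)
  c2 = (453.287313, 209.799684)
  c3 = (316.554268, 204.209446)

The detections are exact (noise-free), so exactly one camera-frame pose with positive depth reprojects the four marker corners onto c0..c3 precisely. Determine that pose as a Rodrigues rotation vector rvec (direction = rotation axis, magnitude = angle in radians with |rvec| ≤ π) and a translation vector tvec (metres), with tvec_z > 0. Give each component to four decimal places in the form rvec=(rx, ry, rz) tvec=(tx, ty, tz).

Intrinsics K: fx=761.1, fy=869.0, cx=321.6, cy=243.1
Marker side s = 0.156 m; corners in marker frame (Z=0):
  M0 = (-0.0780, +0.0780, 0)
  M1 = (+0.0780, +0.0780, 0)
  M2 = (+0.0780, -0.0780, 0)
  M3 = (-0.0780, -0.0780, 0)
Detected image corners:
  c0 = (298.588218, 359.969528) px
  c1 = (439.983924, 376.035618) px
  c2 = (453.287313, 209.799684) px
  c3 = (316.554268, 204.209446) px
Planar DLT: solve 8×8 A·h = b for H (H[2,2]=1):
  H  [+740.43476 -198.68150 +375.09450]
  H  [-46.16338 +956.28198 +285.70318]
  H  [-0.39963 -0.25986 +1.00000]
B = K⁻¹H; ‖b₁‖=1.211051, ‖b₂‖=1.211051; λ = 2/(‖b₁‖+‖b₂‖) = 0.825729, sign → tz>0 ⇒ λ=+0.825729
r₁ = λ·B[:,0] = (+0.94274,+0.04845,-0.32998); r₂ = λ·B[:,1] = (-0.12489,+0.96869,-0.21457)
r₃ = r₁×r₂ = (+0.30926,+0.24350,+0.91928); SVD([r₁ r₂ r₃]) → R = UVᵀ:
  R  [+0.94274 -0.12489 +0.30926]
  R  [+0.04845 +0.96869 +0.24350]
  R  [-0.32998 -0.21457 +0.91928]
t = (+0.05804, +0.04048, +0.82573) m
tr R = 2.830710; θ = arccos((tr R − 1)/2) = 0.414407 rad = 23.744°
axis k = ((R−Rᵀ)₃₂, (R−Rᵀ)₁₃, (R−Rᵀ)₂₁) / (2 sinθ) = (-0.568821, +0.793797, +0.215242)
rvec = θ·k = (-0.235723, +0.328955, +0.089198)

rvec=(-0.2357, 0.3290, 0.0892) tvec=(0.0580, 0.0405, 0.8257)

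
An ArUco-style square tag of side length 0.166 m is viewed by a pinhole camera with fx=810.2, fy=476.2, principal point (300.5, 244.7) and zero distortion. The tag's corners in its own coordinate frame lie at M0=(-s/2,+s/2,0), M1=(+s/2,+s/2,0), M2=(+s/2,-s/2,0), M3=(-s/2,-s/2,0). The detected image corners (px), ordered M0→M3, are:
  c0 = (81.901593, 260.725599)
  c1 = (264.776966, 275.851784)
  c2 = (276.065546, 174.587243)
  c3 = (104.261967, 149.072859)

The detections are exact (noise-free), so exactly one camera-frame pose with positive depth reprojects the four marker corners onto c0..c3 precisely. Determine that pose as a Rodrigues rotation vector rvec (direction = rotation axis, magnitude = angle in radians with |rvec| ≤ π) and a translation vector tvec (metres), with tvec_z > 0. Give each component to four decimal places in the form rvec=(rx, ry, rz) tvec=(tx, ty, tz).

rvec=(-0.2080, -0.4987, 0.1109) tvec=(-0.1002, -0.0457, 0.7139)

Intrinsics K: fx=810.2, fy=476.2, cx=300.5, cy=244.7
Marker side s = 0.166 m; corners in marker frame (Z=0):
  M0 = (-0.0830, +0.0830, 0)
  M1 = (+0.0830, +0.0830, 0)
  M2 = (+0.0830, -0.0830, 0)
  M3 = (-0.0830, -0.0830, 0)
Detected image corners:
  c0 = (81.901593, 260.725599) px
  c1 = (264.776966, 275.851784) px
  c2 = (276.065546, 174.587243) px
  c3 = (104.261967, 149.072859) px
Planar DLT: solve 8×8 A·h = b for H (H[2,2]=1):
  H  [+1185.19334 -156.74436 +186.73937]
  H  [+262.56228 +571.96930 +214.21566]
  H  [+0.64789 -0.31464 +1.00000]
B = K⁻¹H; ‖b₁‖=1.400744, ‖b₂‖=1.400744; λ = 2/(‖b₁‖+‖b₂‖) = 0.713906, sign → tz>0 ⇒ λ=+0.713906
r₁ = λ·B[:,0] = (+0.87278,+0.15595,+0.46253); r₂ = λ·B[:,1] = (-0.05480,+0.97290,-0.22462)
r₃ = r₁×r₂ = (-0.48503,+0.17070,+0.85768); SVD([r₁ r₂ r₃]) → R = UVᵀ:
  R  [+0.87278 -0.05480 -0.48503]
  R  [+0.15595 +0.97290 +0.17070]
  R  [+0.46253 -0.22462 +0.85768]
t = (-0.10024, -0.04570, +0.71391) m
tr R = 2.703363; θ = arccos((tr R − 1)/2) = 0.551611 rad = 31.605°
axis k = ((R−Rᵀ)₃₂, (R−Rᵀ)₁₃, (R−Rᵀ)₂₁) / (2 sinθ) = (-0.377166, -0.904053, +0.201080)
rvec = θ·k = (-0.208049, -0.498685, +0.110918)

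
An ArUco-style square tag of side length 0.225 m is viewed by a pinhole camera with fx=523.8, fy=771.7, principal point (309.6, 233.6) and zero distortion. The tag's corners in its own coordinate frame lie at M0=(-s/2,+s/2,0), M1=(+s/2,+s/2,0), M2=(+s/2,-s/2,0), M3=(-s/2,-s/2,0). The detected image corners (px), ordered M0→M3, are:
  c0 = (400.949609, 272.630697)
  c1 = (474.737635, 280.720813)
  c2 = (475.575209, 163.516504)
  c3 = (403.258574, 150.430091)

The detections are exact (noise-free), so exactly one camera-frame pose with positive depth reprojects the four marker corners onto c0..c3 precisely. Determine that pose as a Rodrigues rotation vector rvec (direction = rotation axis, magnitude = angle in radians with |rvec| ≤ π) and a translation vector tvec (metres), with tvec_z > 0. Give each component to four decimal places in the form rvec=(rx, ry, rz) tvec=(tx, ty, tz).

Intrinsics K: fx=523.8, fy=771.7, cx=309.6, cy=233.6
Marker side s = 0.225 m; corners in marker frame (Z=0):
  M0 = (-0.1125, +0.1125, 0)
  M1 = (+0.1125, +0.1125, 0)
  M2 = (+0.1125, -0.1125, 0)
  M3 = (-0.1125, -0.1125, 0)
Detected image corners:
  c0 = (400.949609, 272.630697) px
  c1 = (474.737635, 280.720813) px
  c2 = (475.575209, 163.516504) px
  c3 = (403.258574, 150.430091) px
Planar DLT: solve 8×8 A·h = b for H (H[2,2]=1):
  H  [+409.32695 -44.36298 +439.43113]
  H  [+89.02541 +513.26153 +216.36476]
  H  [+0.19306 -0.08536 +1.00000]
B = K⁻¹H; ‖b₁‖=0.697039, ‖b₂‖=0.697039; λ = 2/(‖b₁‖+‖b₂‖) = 1.434641, sign → tz>0 ⇒ λ=+1.434641
r₁ = λ·B[:,0] = (+0.95740,+0.08166,+0.27697); r₂ = λ·B[:,1] = (-0.04912,+0.99126,-0.12246)
r₃ = r₁×r₂ = (-0.28455,+0.10364,+0.95304); SVD([r₁ r₂ r₃]) → R = UVᵀ:
  R  [+0.95740 -0.04912 -0.28455]
  R  [+0.08166 +0.99126 +0.10364]
  R  [+0.27697 -0.12246 +0.95304]
t = (+0.35560, -0.03204, +1.43464) m
tr R = 2.901702; θ = arccos((tr R − 1)/2) = 0.314824 rad = 18.038°
axis k = ((R−Rᵀ)₃₂, (R−Rᵀ)₁₃, (R−Rᵀ)₂₁) / (2 sinθ) = (-0.365093, -0.906702, +0.211185)
rvec = θ·k = (-0.114940, -0.285451, +0.066486)

rvec=(-0.1149, -0.2855, 0.0665) tvec=(0.3556, -0.0320, 1.4346)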